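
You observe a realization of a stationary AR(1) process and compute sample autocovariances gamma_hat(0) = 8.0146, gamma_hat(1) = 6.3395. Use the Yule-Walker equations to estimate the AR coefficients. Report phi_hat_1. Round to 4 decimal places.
\hat\phi_{1} = 0.7910

The Yule-Walker equations for an AR(p) process read, in matrix form,
  Gamma_p phi = r_p,   with   (Gamma_p)_{ij} = gamma(|i - j|),
                       (r_p)_i = gamma(i),   i,j = 1..p.
Substitute the sample gammas (Toeplitz matrix and right-hand side of size 1):
  Gamma_p = [[8.0146]]
  r_p     = [6.3395]
With p = 1 this is the single equation gamma(0) phi_1 = gamma(1):
  phi_hat_1 = gamma(1) / gamma(0) = 6.3395 / 8.0146 = 0.7910.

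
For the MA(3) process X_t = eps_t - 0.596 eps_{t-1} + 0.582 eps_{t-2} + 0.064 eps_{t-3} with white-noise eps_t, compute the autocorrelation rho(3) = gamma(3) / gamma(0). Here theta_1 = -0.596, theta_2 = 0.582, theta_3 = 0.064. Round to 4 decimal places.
\rho(3) = 0.0377

For an MA(q) process with theta_0 = 1, the autocovariance is
  gamma(k) = sigma^2 * sum_{i=0..q-k} theta_i * theta_{i+k},
and rho(k) = gamma(k) / gamma(0). Sigma^2 cancels.
  numerator   = (1)*(0.064) = 0.064.
  denominator = (1)^2 + (-0.596)^2 + (0.582)^2 + (0.064)^2 = 1.698036.
  rho(3) = 0.064 / 1.698036 = 0.0377.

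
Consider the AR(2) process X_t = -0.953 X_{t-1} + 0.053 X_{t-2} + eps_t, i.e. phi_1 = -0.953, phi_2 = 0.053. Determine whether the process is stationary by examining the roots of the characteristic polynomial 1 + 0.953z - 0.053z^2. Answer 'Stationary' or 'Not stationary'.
\text{Not stationary}

The AR(p) characteristic polynomial is P(z) = 1 + 0.953z - 0.053z^2.
Stationarity requires all roots to lie outside the unit circle, i.e. |z| > 1 for every root.
Set 1 + (0.953) z + (-0.053) z^2 = 0, i.e. a z^2 + b z + c = 0 with a = -0.053, b = 0.953, c = 1.
Discriminant D = b^2 - 4ac = (0.953)^2 - 4*(-0.053)*1 = 0.908209 - (-0.212) = 1.120209.
D >= 0, so the roots are real: z = (-b +/- sqrt(D)) / (2a) = (-0.953 +/- 1.058399) / (-0.106).
  z_1 = (-0.953 + 1.058399) / (-0.106) = -0.9943,   |z_1| = 0.9943.
  z_2 = (-0.953 - 1.058399) / (-0.106) = 18.9755,   |z_2| = 18.9755.
Moduli of all roots: 0.9943, 18.9755.
All moduli strictly greater than 1? No.
Verdict: Not stationary.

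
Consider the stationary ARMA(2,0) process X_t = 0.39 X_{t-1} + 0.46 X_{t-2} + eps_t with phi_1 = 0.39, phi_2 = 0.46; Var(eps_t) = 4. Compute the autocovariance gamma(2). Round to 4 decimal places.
\gamma(2) = 7.8657

Multiply the model equation by X_{t-k} and take expectations. With theta_0 = psi_0 = 1 and psi_j the MA(infinity) weights, this gives
  gamma(k) - sum_i phi_i gamma(k-i) = c_k,
  c_k = sigma^2 * sum_{j=k..q} theta_j psi_{j-k}   (c_k = 0 for k > q),
using gamma(-m) = gamma(m).
Pure AR (q = 0): c_0 = sigma^2 = 4, c_k = 0 for k >= 1.
Equations for k = 0, 1, 2 (AR order 2, c_2 = 0):
  (E0) gamma(0) = phi_1 gamma(1) + phi_2 gamma(2) + c_0
  (E1) gamma(1) = phi_1 gamma(0) + phi_2 gamma(1) + c_1
  (E2) gamma(2) = phi_1 gamma(1) + phi_2 gamma(0)
From (E1): gamma(1) = A gamma(0) + B with
  A = phi_1 / (1 - phi_2) = 0.39 / 0.54 = 0.722222,   B = c_1 / (1 - phi_2) = 0 / 0.54 = 0.
Insert (E2) into (E0): gamma(0) (1 - phi_2^2) = phi_1 (1 + phi_2) gamma(1) + c_0.
  phi_1 (1 + phi_2) = (0.39)(1.46) = 0.5694,   1 - phi_2^2 = 0.7884.
Replace gamma(1) by A gamma(0) + B and collect gamma(0):
  gamma(0) [0.7884 - (0.5694)(0.722222)] = c_0 = 4
  gamma(0) * 0.377167 = 4
  gamma(0) = 4 / 0.377167 = 10.605391.
  gamma(1) = A gamma(0) = (0.722222)(10.605391) = 7.659449.
  gamma(2) = phi_1 gamma(1) + phi_2 gamma(0) = (0.39)(7.659449) + (0.46)(10.605391) = 7.865665.
Therefore gamma(2) = 7.8657 (to 4 decimal places).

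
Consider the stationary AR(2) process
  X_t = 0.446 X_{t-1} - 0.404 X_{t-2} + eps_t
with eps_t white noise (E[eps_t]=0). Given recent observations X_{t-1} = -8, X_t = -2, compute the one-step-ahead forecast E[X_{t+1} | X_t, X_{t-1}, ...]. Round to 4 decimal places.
E[X_{t+1} \mid \mathcal F_t] = 2.3400

For an AR(p) model X_t = c + sum_i phi_i X_{t-i} + eps_t, the
one-step-ahead conditional mean is
  E[X_{t+1} | X_t, ...] = c + sum_i phi_i X_{t+1-i}.
Substitute known values:
  E[X_{t+1} | ...] = (0.446) * (-2) + (-0.404) * (-8)
                   = 2.3400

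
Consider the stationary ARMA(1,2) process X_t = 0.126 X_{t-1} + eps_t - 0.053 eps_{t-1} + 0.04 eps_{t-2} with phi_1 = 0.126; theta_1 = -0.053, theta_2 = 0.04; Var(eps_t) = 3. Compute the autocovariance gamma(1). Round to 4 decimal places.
\gamma(1) = 0.2307

Multiply the model equation by X_{t-k} and take expectations. With theta_0 = psi_0 = 1 and psi_j the MA(infinity) weights, this gives
  gamma(k) - sum_i phi_i gamma(k-i) = c_k,
  c_k = sigma^2 * sum_{j=k..q} theta_j psi_{j-k}   (c_k = 0 for k > q),
using gamma(-m) = gamma(m).
psi-weights needed (psi_j = theta_j + sum_i phi_i psi_{j-i}):
  psi_1 = theta_1 + phi_1 = -0.053 + (0.126) = 0.073
  psi_2 = theta_2 + phi_1 psi_1 = 0.04 + (0.126)(0.073) = 0.049198
Right-hand sides:
  c_0 = sigma^2 (1 + theta_1 psi_1 + theta_2 psi_2) = 3 * (1 + (-0.053)(0.073) + (0.04)(0.049198)) = 3 * 0.998099 = 2.994297
  c_1 = sigma^2 (theta_1 + theta_2 psi_1) = 3 * (-0.053 + (0.04)(0.073)) = -0.15024
  c_2 = sigma^2 theta_2 = 3 * (0.04) = 0.12
Equations for k = 0 and k = 1 (AR order 1):
  gamma(0) = phi_1 gamma(1) + c_0
  gamma(1) = phi_1 gamma(0) + c_1
Substituting the second into the first: gamma(0) (1 - phi_1^2) = c_0 + phi_1 c_1, so
  gamma(0) = (c_0 + phi_1 c_1) / (1 - phi_1^2) = (2.994297 + (0.126)(-0.15024)) / (1 - (0.126)^2) = 2.975367 / 0.984124 = 3.023365.
  gamma(1) = phi_1 gamma(0) + c_1 = (0.126)(3.023365) + (-0.15024) = 0.230704.
Therefore gamma(1) = 0.2307 (to 4 decimal places).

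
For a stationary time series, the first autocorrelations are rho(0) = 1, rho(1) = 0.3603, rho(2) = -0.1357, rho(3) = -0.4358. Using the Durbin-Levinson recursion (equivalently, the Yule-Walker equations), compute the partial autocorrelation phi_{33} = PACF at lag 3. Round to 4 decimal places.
\phi_{33} = -0.3321

The PACF at lag k is phi_{kk}, the last component of the solution
to the Yule-Walker system G_k phi = r_k where
  (G_k)_{ij} = rho(|i - j|), (r_k)_i = rho(i), i,j = 1..k.
Equivalently, Durbin-Levinson gives phi_{kk} iteratively:
  phi_{11} = rho(1)
  phi_{kk} = [rho(k) - sum_{j=1..k-1} phi_{k-1,j} rho(k-j)]
            / [1 - sum_{j=1..k-1} phi_{k-1,j} rho(j)],
  phi_{k,j} = phi_{k-1,j} - phi_{kk} phi_{k-1,k-j},  j = 1..k-1.
Step k = 1:
  phi_11 = rho(1) = 0.3603.
Step k = 2:
  phi_22 = [rho(2) - phi_11 rho(1)] / [1 - phi_11 rho(1)] = [-0.1357 - (0.3603)(0.3603)] / [1 - (0.3603)(0.3603)]
         = -0.26551609 / 0.87018391 = -0.305126.
  Update: phi_21 = phi_11 - phi_22 phi_11 = 0.3603 - (-0.305126)(0.3603) = 0.470237.
Step k = 3:
  phi_33 = [rho(3) - phi_21 rho(2) - phi_22 rho(1)] / [1 - phi_21 rho(1) - phi_22 rho(2)]
    numerator   = -0.4358 - (0.470237)(-0.1357) - (-0.305126)(0.3603) = -0.26205179
    denominator = 1 - (0.470237)(0.3603) - (-0.305126)(-0.1357) = 0.78916794
  phi_33 = -0.26205179 / 0.78916794 = -0.3321.
Therefore phi_{33} = -0.3321.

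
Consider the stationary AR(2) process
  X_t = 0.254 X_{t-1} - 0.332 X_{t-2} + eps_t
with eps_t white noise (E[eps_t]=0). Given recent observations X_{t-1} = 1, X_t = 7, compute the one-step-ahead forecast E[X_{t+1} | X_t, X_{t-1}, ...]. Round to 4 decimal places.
E[X_{t+1} \mid \mathcal F_t] = 1.4460

For an AR(p) model X_t = c + sum_i phi_i X_{t-i} + eps_t, the
one-step-ahead conditional mean is
  E[X_{t+1} | X_t, ...] = c + sum_i phi_i X_{t+1-i}.
Substitute known values:
  E[X_{t+1} | ...] = (0.254) * (7) + (-0.332) * (1)
                   = 1.4460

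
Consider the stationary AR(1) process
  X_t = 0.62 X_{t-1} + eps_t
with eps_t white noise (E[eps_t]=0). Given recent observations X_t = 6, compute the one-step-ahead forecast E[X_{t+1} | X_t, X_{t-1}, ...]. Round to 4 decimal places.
E[X_{t+1} \mid \mathcal F_t] = 3.7200

For an AR(p) model X_t = c + sum_i phi_i X_{t-i} + eps_t, the
one-step-ahead conditional mean is
  E[X_{t+1} | X_t, ...] = c + sum_i phi_i X_{t+1-i}.
Substitute known values:
  E[X_{t+1} | ...] = (0.62) * (6)
                   = 3.7200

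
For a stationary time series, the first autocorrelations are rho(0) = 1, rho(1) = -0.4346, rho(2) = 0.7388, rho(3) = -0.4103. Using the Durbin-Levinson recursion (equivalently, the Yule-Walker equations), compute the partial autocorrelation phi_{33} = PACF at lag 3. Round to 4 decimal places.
\phi_{33} = -0.0280

The PACF at lag k is phi_{kk}, the last component of the solution
to the Yule-Walker system G_k phi = r_k where
  (G_k)_{ij} = rho(|i - j|), (r_k)_i = rho(i), i,j = 1..k.
Equivalently, Durbin-Levinson gives phi_{kk} iteratively:
  phi_{11} = rho(1)
  phi_{kk} = [rho(k) - sum_{j=1..k-1} phi_{k-1,j} rho(k-j)]
            / [1 - sum_{j=1..k-1} phi_{k-1,j} rho(j)],
  phi_{k,j} = phi_{k-1,j} - phi_{kk} phi_{k-1,k-j},  j = 1..k-1.
Step k = 1:
  phi_11 = rho(1) = -0.4346.
Step k = 2:
  phi_22 = [rho(2) - phi_11 rho(1)] / [1 - phi_11 rho(1)] = [0.7388 - (-0.4346)(-0.4346)] / [1 - (-0.4346)(-0.4346)]
         = 0.54992284 / 0.81112284 = 0.677977.
  Update: phi_21 = phi_11 - phi_22 phi_11 = -0.4346 - (0.677977)(-0.4346) = -0.139951.
Step k = 3:
  phi_33 = [rho(3) - phi_21 rho(2) - phi_22 rho(1)] / [1 - phi_21 rho(1) - phi_22 rho(2)]
    numerator   = -0.4103 - (-0.139951)(0.7388) - (0.677977)(-0.4346) = -0.01225522
    denominator = 1 - (-0.139951)(-0.4346) - (0.677977)(0.7388) = 0.43828766
  phi_33 = -0.01225522 / 0.43828766 = -0.028.
Therefore phi_{33} = -0.0280.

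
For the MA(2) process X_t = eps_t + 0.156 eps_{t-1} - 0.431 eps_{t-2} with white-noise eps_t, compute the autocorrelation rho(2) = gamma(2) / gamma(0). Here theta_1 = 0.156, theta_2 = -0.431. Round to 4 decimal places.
\rho(2) = -0.3562

For an MA(q) process with theta_0 = 1, the autocovariance is
  gamma(k) = sigma^2 * sum_{i=0..q-k} theta_i * theta_{i+k},
and rho(k) = gamma(k) / gamma(0). Sigma^2 cancels.
  numerator   = (1)*(-0.431) = -0.431.
  denominator = (1)^2 + (0.156)^2 + (-0.431)^2 = 1.210097.
  rho(2) = -0.431 / 1.210097 = -0.3562.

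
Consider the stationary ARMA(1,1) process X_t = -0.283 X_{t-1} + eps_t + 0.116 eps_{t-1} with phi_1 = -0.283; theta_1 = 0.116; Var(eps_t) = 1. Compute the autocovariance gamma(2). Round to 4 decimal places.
\gamma(2) = 0.0497

Multiply the model equation by X_{t-k} and take expectations. With theta_0 = psi_0 = 1 and psi_j the MA(infinity) weights, this gives
  gamma(k) - sum_i phi_i gamma(k-i) = c_k,
  c_k = sigma^2 * sum_{j=k..q} theta_j psi_{j-k}   (c_k = 0 for k > q),
using gamma(-m) = gamma(m).
psi-weights needed (psi_j = theta_j + sum_i phi_i psi_{j-i}):
  psi_1 = theta_1 + phi_1 = 0.116 + (-0.283) = -0.167
Right-hand sides:
  c_0 = sigma^2 (1 + theta_1 psi_1) = 1 * (1 + (0.116)(-0.167)) = 1 * 0.980628 = 0.980628
  c_1 = sigma^2 theta_1 = 1 * (0.116) = 0.116
  c_2 = 0
Equations for k = 0 and k = 1 (AR order 1):
  gamma(0) = phi_1 gamma(1) + c_0
  gamma(1) = phi_1 gamma(0) + c_1
Substituting the second into the first: gamma(0) (1 - phi_1^2) = c_0 + phi_1 c_1, so
  gamma(0) = (c_0 + phi_1 c_1) / (1 - phi_1^2) = (0.980628 + (-0.283)(0.116)) / (1 - (-0.283)^2) = 0.9478 / 0.919911 = 1.030317.
  gamma(1) = phi_1 gamma(0) + c_1 = (-0.283)(1.030317) + (0.116) = -0.17558.
For k = 2 (> q): gamma(2) = phi_1 gamma(1) = (-0.283)(-0.17558) = 0.049689.
Therefore gamma(2) = 0.0497 (to 4 decimal places).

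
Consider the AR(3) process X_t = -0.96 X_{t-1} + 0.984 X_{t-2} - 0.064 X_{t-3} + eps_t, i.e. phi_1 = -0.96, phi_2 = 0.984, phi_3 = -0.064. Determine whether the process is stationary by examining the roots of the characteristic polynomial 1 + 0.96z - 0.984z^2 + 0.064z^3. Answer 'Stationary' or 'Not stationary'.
\text{Not stationary}

The AR(p) characteristic polynomial is P(z) = 1 + 0.96z - 0.984z^2 + 0.064z^3.
Stationarity requires all roots to lie outside the unit circle, i.e. |z| > 1 for every root.
Degree 3: look for a simple real root z0 first, then factor out (1 - z/z0) and solve the remaining quadratic.
Testing z0 = -0.625: P(-0.625) = 1 + (0.96)(-0.625) + (-0.984)(-0.625)^2 + (0.064)(-0.625)^3
  = 1 + (-0.6) + (-0.384375) + (-0.015625) = 0.  So z_0 = -0.625 is a root, |z_0| = 0.625.
Divide out the factor (1 + 1.6 z) = (1 - z/z0) (since 1/z0 = -1.6):
  P(z) = (1 + 1.6 z)(1 + (-0.64) z + (0.04) z^2)
  [check: z-coef -0.64 - (-1.6) = 0.96; z^2-coef 0.04 - (-1.6)(-0.64) = -0.984; z^3-coef -(-1.6)(0.04) = 0.064.]
Remaining roots from the quadratic factor 1 + (-0.64) z + (0.04) z^2:
  Set 1 + (-0.64) z + (0.04) z^2 = 0, i.e. a z^2 + b z + c = 0 with a = 0.04, b = -0.64, c = 1.
  Discriminant D = b^2 - 4ac = (-0.64)^2 - 4*(0.04)*1 = 0.4096 - (0.16) = 0.2496.
  D >= 0, so the roots are real: z = (-b +/- sqrt(D)) / (2a) = (0.64 +/- 0.4996) / (0.08).
    z_1 = (0.64 + 0.4996) / (0.08) = 14.245,   |z_1| = 14.245.
    z_2 = (0.64 - 0.4996) / (0.08) = 1.755,   |z_2| = 1.755.
Moduli of all roots: 0.6250, 14.2450, 1.7550.
All moduli strictly greater than 1? No.
Verdict: Not stationary.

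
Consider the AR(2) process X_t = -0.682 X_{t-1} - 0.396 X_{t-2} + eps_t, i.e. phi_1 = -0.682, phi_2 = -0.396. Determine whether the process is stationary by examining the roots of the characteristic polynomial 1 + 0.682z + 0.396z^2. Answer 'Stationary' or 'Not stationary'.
\text{Stationary}

The AR(p) characteristic polynomial is P(z) = 1 + 0.682z + 0.396z^2.
Stationarity requires all roots to lie outside the unit circle, i.e. |z| > 1 for every root.
Set 1 + (0.682) z + (0.396) z^2 = 0, i.e. a z^2 + b z + c = 0 with a = 0.396, b = 0.682, c = 1.
Discriminant D = b^2 - 4ac = (0.682)^2 - 4*(0.396)*1 = 0.465124 - (1.584) = -1.118876.
D < 0, so the roots are the complex-conjugate pair z = (-b +/- i sqrt(-D)) / (2a) = -0.8611 +/- 1.3356i.
For a conjugate pair |z|^2 = z * conj(z) = (product of roots) = c/a = 1/(0.396) = 2.525253, so |z| = sqrt(2.525253) = 1.5891 for both roots.
Moduli of all roots: 1.5891, 1.5891.
All moduli strictly greater than 1? Yes.
Verdict: Stationary.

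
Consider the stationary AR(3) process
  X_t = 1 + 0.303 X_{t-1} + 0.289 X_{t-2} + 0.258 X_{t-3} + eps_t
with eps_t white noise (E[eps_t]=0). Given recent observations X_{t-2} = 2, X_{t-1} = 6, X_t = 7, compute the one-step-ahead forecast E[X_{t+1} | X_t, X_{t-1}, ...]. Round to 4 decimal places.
E[X_{t+1} \mid \mathcal F_t] = 5.3710

For an AR(p) model X_t = c + sum_i phi_i X_{t-i} + eps_t, the
one-step-ahead conditional mean is
  E[X_{t+1} | X_t, ...] = c + sum_i phi_i X_{t+1-i}.
Substitute known values:
  E[X_{t+1} | ...] = 1 + (0.303) * (7) + (0.289) * (6) + (0.258) * (2)
                   = 5.3710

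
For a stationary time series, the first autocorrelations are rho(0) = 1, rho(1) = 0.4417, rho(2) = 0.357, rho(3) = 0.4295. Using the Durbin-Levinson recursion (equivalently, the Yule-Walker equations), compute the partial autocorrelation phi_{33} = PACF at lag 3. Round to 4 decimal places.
\phi_{33} = 0.2780

The PACF at lag k is phi_{kk}, the last component of the solution
to the Yule-Walker system G_k phi = r_k where
  (G_k)_{ij} = rho(|i - j|), (r_k)_i = rho(i), i,j = 1..k.
Equivalently, Durbin-Levinson gives phi_{kk} iteratively:
  phi_{11} = rho(1)
  phi_{kk} = [rho(k) - sum_{j=1..k-1} phi_{k-1,j} rho(k-j)]
            / [1 - sum_{j=1..k-1} phi_{k-1,j} rho(j)],
  phi_{k,j} = phi_{k-1,j} - phi_{kk} phi_{k-1,k-j},  j = 1..k-1.
Step k = 1:
  phi_11 = rho(1) = 0.4417.
Step k = 2:
  phi_22 = [rho(2) - phi_11 rho(1)] / [1 - phi_11 rho(1)] = [0.357 - (0.4417)(0.4417)] / [1 - (0.4417)(0.4417)]
         = 0.16190111 / 0.80490111 = 0.201144.
  Update: phi_21 = phi_11 - phi_22 phi_11 = 0.4417 - (0.201144)(0.4417) = 0.352855.
Step k = 3:
  phi_33 = [rho(3) - phi_21 rho(2) - phi_22 rho(1)] / [1 - phi_21 rho(1) - phi_22 rho(2)]
    numerator   = 0.4295 - (0.352855)(0.357) - (0.201144)(0.4417) = 0.21468554
    denominator = 1 - (0.352855)(0.4417) - (0.201144)(0.357) = 0.77233566
  phi_33 = 0.21468554 / 0.77233566 = 0.278.
Therefore phi_{33} = 0.2780.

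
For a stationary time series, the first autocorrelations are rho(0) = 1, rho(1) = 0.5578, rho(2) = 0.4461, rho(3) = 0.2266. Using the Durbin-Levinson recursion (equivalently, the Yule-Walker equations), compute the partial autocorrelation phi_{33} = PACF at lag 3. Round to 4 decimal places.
\phi_{33} = -0.1249

The PACF at lag k is phi_{kk}, the last component of the solution
to the Yule-Walker system G_k phi = r_k where
  (G_k)_{ij} = rho(|i - j|), (r_k)_i = rho(i), i,j = 1..k.
Equivalently, Durbin-Levinson gives phi_{kk} iteratively:
  phi_{11} = rho(1)
  phi_{kk} = [rho(k) - sum_{j=1..k-1} phi_{k-1,j} rho(k-j)]
            / [1 - sum_{j=1..k-1} phi_{k-1,j} rho(j)],
  phi_{k,j} = phi_{k-1,j} - phi_{kk} phi_{k-1,k-j},  j = 1..k-1.
Step k = 1:
  phi_11 = rho(1) = 0.5578.
Step k = 2:
  phi_22 = [rho(2) - phi_11 rho(1)] / [1 - phi_11 rho(1)] = [0.4461 - (0.5578)(0.5578)] / [1 - (0.5578)(0.5578)]
         = 0.13495916 / 0.68885916 = 0.195917.
  Update: phi_21 = phi_11 - phi_22 phi_11 = 0.5578 - (0.195917)(0.5578) = 0.448518.
Step k = 3:
  phi_33 = [rho(3) - phi_21 rho(2) - phi_22 rho(1)] / [1 - phi_21 rho(1) - phi_22 rho(2)]
    numerator   = 0.2266 - (0.448518)(0.4461) - (0.195917)(0.5578) = -0.08276613
    denominator = 1 - (0.448518)(0.5578) - (0.195917)(0.4461) = 0.66241838
  phi_33 = -0.08276613 / 0.66241838 = -0.1249.
Therefore phi_{33} = -0.1249.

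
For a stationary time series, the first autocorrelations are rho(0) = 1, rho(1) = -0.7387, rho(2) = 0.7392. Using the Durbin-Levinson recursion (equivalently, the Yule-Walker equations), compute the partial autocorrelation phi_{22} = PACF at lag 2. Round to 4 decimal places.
\phi_{22} = 0.4260

The PACF at lag k is phi_{kk}, the last component of the solution
to the Yule-Walker system G_k phi = r_k where
  (G_k)_{ij} = rho(|i - j|), (r_k)_i = rho(i), i,j = 1..k.
Equivalently, Durbin-Levinson gives phi_{kk} iteratively:
  phi_{11} = rho(1)
  phi_{kk} = [rho(k) - sum_{j=1..k-1} phi_{k-1,j} rho(k-j)]
            / [1 - sum_{j=1..k-1} phi_{k-1,j} rho(j)],
  phi_{k,j} = phi_{k-1,j} - phi_{kk} phi_{k-1,k-j},  j = 1..k-1.
Step k = 1:
  phi_11 = rho(1) = -0.7387.
Step k = 2:
  phi_22 = [rho(2) - phi_11 rho(1)] / [1 - phi_11 rho(1)] = [0.7392 - (-0.7387)(-0.7387)] / [1 - (-0.7387)(-0.7387)]
         = 0.19352231 / 0.45432231 = 0.426.
Therefore phi_{22} = 0.4260.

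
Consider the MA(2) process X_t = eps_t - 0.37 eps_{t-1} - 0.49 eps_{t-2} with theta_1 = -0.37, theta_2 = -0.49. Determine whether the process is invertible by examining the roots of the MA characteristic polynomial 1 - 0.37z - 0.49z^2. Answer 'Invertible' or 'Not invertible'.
\text{Invertible}

The MA(q) characteristic polynomial is P(z) = 1 - 0.37z - 0.49z^2.
Invertibility requires all roots to lie outside the unit circle, i.e. |z| > 1 for every root.
Set 1 + (-0.37) z + (-0.49) z^2 = 0, i.e. a z^2 + b z + c = 0 with a = -0.49, b = -0.37, c = 1.
Discriminant D = b^2 - 4ac = (-0.37)^2 - 4*(-0.49)*1 = 0.1369 - (-1.96) = 2.0969.
D >= 0, so the roots are real: z = (-b +/- sqrt(D)) / (2a) = (0.37 +/- 1.448068) / (-0.98).
  z_1 = (0.37 + 1.448068) / (-0.98) = -1.8552,   |z_1| = 1.8552.
  z_2 = (0.37 - 1.448068) / (-0.98) = 1.1001,   |z_2| = 1.1001.
Moduli of all roots: 1.8552, 1.1001.
All moduli strictly greater than 1? Yes.
Verdict: Invertible.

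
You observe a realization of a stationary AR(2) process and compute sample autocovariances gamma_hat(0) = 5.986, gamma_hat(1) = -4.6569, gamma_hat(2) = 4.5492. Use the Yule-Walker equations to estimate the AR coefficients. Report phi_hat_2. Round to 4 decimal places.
\hat\phi_{2} = 0.3920

The Yule-Walker equations for an AR(p) process read, in matrix form,
  Gamma_p phi = r_p,   with   (Gamma_p)_{ij} = gamma(|i - j|),
                       (r_p)_i = gamma(i),   i,j = 1..p.
Substitute the sample gammas (Toeplitz matrix and right-hand side of size 2):
  Gamma_p = [[5.986, -4.6569], [-4.6569, 5.986]]
  r_p     = [-4.6569, 4.5492]
Written out:
  5.986 phi_1 - 4.6569 phi_2 = -4.6569
  -4.6569 phi_1 + 5.986 phi_2 = 4.5492
Solve by Cramer's rule:
  det = gamma(0)^2 - gamma(1)^2 = (5.986)^2 - (-4.6569)^2 = 35.832196 - 21.68671761 = 14.14547839
  phi_hat_1 = [gamma(1) gamma(0) - gamma(1) gamma(2)] / det = [(-4.6569)(5.986) - (-4.6569)(4.5492)] / 14.14547839 = -6.69103392 / 14.14547839 = -0.473
  phi_hat_2 = [gamma(0) gamma(2) - gamma(1)^2] / det = [(5.986)(4.5492) - (-4.6569)^2] / 14.14547839 = 5.54479359 / 14.14547839 = 0.392
So phi_hat = [-0.4730, 0.3920].
Therefore phi_hat_2 = 0.3920.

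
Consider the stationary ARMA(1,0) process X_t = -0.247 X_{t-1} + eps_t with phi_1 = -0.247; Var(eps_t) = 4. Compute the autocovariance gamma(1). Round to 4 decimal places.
\gamma(1) = -1.0522

Multiply the model equation by X_{t-k} and take expectations. With theta_0 = psi_0 = 1 and psi_j the MA(infinity) weights, this gives
  gamma(k) - sum_i phi_i gamma(k-i) = c_k,
  c_k = sigma^2 * sum_{j=k..q} theta_j psi_{j-k}   (c_k = 0 for k > q),
using gamma(-m) = gamma(m).
Pure AR (q = 0): c_0 = sigma^2 = 4, c_k = 0 for k >= 1.
Equations for k = 0 and k = 1 (AR order 1):
  gamma(0) = phi_1 gamma(1) + c_0
  gamma(1) = phi_1 gamma(0) + c_1
Substituting the second into the first: gamma(0) (1 - phi_1^2) = c_0 + phi_1 c_1, so
  gamma(0) = c_0 / (1 - phi_1^2) = 4 / (1 - (-0.247)^2) = 4 / 0.938991 = 4.259892.
  gamma(1) = phi_1 gamma(0) = (-0.247)(4.259892) = -1.052193.
Therefore gamma(1) = -1.0522 (to 4 decimal places).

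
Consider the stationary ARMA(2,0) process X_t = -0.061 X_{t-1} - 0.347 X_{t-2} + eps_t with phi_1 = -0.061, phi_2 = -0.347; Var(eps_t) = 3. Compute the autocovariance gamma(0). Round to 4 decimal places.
\gamma(0) = 3.4177

Multiply the model equation by X_{t-k} and take expectations. With theta_0 = psi_0 = 1 and psi_j the MA(infinity) weights, this gives
  gamma(k) - sum_i phi_i gamma(k-i) = c_k,
  c_k = sigma^2 * sum_{j=k..q} theta_j psi_{j-k}   (c_k = 0 for k > q),
using gamma(-m) = gamma(m).
Pure AR (q = 0): c_0 = sigma^2 = 3, c_k = 0 for k >= 1.
Equations for k = 0, 1, 2 (AR order 2, c_2 = 0):
  (E0) gamma(0) = phi_1 gamma(1) + phi_2 gamma(2) + c_0
  (E1) gamma(1) = phi_1 gamma(0) + phi_2 gamma(1) + c_1
  (E2) gamma(2) = phi_1 gamma(1) + phi_2 gamma(0)
From (E1): gamma(1) = A gamma(0) + B with
  A = phi_1 / (1 - phi_2) = -0.061 / 1.347 = -0.045286,   B = c_1 / (1 - phi_2) = 0 / 1.347 = 0.
Insert (E2) into (E0): gamma(0) (1 - phi_2^2) = phi_1 (1 + phi_2) gamma(1) + c_0.
  phi_1 (1 + phi_2) = (-0.061)(0.653) = -0.039833,   1 - phi_2^2 = 0.879591.
Replace gamma(1) by A gamma(0) + B and collect gamma(0):
  gamma(0) [0.879591 - (-0.039833)(-0.045286)] = c_0 = 3
  gamma(0) * 0.877787 = 3
  gamma(0) = 3 / 0.877787 = 3.417685.
Therefore gamma(0) = 3.4177 (to 4 decimal places).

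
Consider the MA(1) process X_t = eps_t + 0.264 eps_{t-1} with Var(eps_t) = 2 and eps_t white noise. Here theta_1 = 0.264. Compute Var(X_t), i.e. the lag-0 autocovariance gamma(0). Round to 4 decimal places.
\gamma(0) = 2.1394

For an MA(q) process X_t = eps_t + sum_i theta_i eps_{t-i} with
Var(eps_t) = sigma^2, the variance is
  gamma(0) = sigma^2 * (1 + sum_i theta_i^2).
  sum_i theta_i^2 = (0.264)^2 = 0.069696.
  gamma(0) = 2 * (1 + 0.069696) = 2 * 1.069696 = 2.139392, which rounds to 2.1394.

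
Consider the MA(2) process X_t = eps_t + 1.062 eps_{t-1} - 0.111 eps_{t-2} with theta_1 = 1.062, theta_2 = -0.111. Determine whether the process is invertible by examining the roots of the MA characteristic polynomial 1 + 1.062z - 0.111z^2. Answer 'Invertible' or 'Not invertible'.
\text{Not invertible}

The MA(q) characteristic polynomial is P(z) = 1 + 1.062z - 0.111z^2.
Invertibility requires all roots to lie outside the unit circle, i.e. |z| > 1 for every root.
Set 1 + (1.062) z + (-0.111) z^2 = 0, i.e. a z^2 + b z + c = 0 with a = -0.111, b = 1.062, c = 1.
Discriminant D = b^2 - 4ac = (1.062)^2 - 4*(-0.111)*1 = 1.127844 - (-0.444) = 1.571844.
D >= 0, so the roots are real: z = (-b +/- sqrt(D)) / (2a) = (-1.062 +/- 1.253732) / (-0.222).
  z_1 = (-1.062 + 1.253732) / (-0.222) = -0.8637,   |z_1| = 0.8637.
  z_2 = (-1.062 - 1.253732) / (-0.222) = 10.4312,   |z_2| = 10.4312.
Moduli of all roots: 0.8637, 10.4312.
All moduli strictly greater than 1? No.
Verdict: Not invertible.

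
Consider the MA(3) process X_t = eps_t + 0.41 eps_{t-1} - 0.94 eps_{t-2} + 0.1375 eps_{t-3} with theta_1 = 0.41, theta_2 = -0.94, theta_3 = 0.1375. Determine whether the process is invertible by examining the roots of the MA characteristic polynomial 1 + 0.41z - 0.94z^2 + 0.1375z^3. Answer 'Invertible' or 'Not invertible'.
\text{Not invertible}

The MA(q) characteristic polynomial is P(z) = 1 + 0.41z - 0.94z^2 + 0.1375z^3.
Invertibility requires all roots to lie outside the unit circle, i.e. |z| > 1 for every root.
Degree 3: look for a simple real root z0 first, then factor out (1 - z/z0) and solve the remaining quadratic.
Testing z0 = -0.8: P(-0.8) = 1 + (0.41)(-0.8) + (-0.94)(-0.8)^2 + (0.1375)(-0.8)^3
  = 1 + (-0.328) + (-0.6016) + (-0.0704) = 0.  So z_0 = -0.8 is a root, |z_0| = 0.8.
Divide out the factor (1 + 1.25 z) = (1 - z/z0) (since 1/z0 = -1.25):
  P(z) = (1 + 1.25 z)(1 + (-0.84) z + (0.11) z^2)
  [check: z-coef -0.84 - (-1.25) = 0.41; z^2-coef 0.11 - (-1.25)(-0.84) = -0.94; z^3-coef -(-1.25)(0.11) = 0.1375.]
Remaining roots from the quadratic factor 1 + (-0.84) z + (0.11) z^2:
  Set 1 + (-0.84) z + (0.11) z^2 = 0, i.e. a z^2 + b z + c = 0 with a = 0.11, b = -0.84, c = 1.
  Discriminant D = b^2 - 4ac = (-0.84)^2 - 4*(0.11)*1 = 0.7056 - (0.44) = 0.2656.
  D >= 0, so the roots are real: z = (-b +/- sqrt(D)) / (2a) = (0.84 +/- 0.515364) / (0.22).
    z_1 = (0.84 + 0.515364) / (0.22) = 6.1607,   |z_1| = 6.1607.
    z_2 = (0.84 - 0.515364) / (0.22) = 1.4756,   |z_2| = 1.4756.
Moduli of all roots: 0.8000, 6.1607, 1.4756.
All moduli strictly greater than 1? No.
Verdict: Not invertible.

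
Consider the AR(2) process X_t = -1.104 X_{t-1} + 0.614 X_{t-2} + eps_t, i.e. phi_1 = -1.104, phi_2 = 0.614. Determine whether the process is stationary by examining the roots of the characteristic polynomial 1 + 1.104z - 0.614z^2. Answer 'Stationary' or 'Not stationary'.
\text{Not stationary}

The AR(p) characteristic polynomial is P(z) = 1 + 1.104z - 0.614z^2.
Stationarity requires all roots to lie outside the unit circle, i.e. |z| > 1 for every root.
Set 1 + (1.104) z + (-0.614) z^2 = 0, i.e. a z^2 + b z + c = 0 with a = -0.614, b = 1.104, c = 1.
Discriminant D = b^2 - 4ac = (1.104)^2 - 4*(-0.614)*1 = 1.218816 - (-2.456) = 3.674816.
D >= 0, so the roots are real: z = (-b +/- sqrt(D)) / (2a) = (-1.104 +/- 1.916981) / (-1.228).
  z_1 = (-1.104 + 1.916981) / (-1.228) = -0.662,   |z_1| = 0.662.
  z_2 = (-1.104 - 1.916981) / (-1.228) = 2.4601,   |z_2| = 2.4601.
Moduli of all roots: 0.6620, 2.4601.
All moduli strictly greater than 1? No.
Verdict: Not stationary.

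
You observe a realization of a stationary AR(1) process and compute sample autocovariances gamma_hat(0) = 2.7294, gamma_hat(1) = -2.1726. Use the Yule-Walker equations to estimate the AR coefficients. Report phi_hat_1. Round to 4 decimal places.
\hat\phi_{1} = -0.7960

The Yule-Walker equations for an AR(p) process read, in matrix form,
  Gamma_p phi = r_p,   with   (Gamma_p)_{ij} = gamma(|i - j|),
                       (r_p)_i = gamma(i),   i,j = 1..p.
Substitute the sample gammas (Toeplitz matrix and right-hand side of size 1):
  Gamma_p = [[2.7294]]
  r_p     = [-2.1726]
With p = 1 this is the single equation gamma(0) phi_1 = gamma(1):
  phi_hat_1 = gamma(1) / gamma(0) = -2.1726 / 2.7294 = -0.7960.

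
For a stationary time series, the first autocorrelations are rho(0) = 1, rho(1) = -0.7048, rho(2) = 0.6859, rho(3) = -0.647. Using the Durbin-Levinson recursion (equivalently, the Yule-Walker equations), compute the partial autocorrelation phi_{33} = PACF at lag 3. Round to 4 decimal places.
\phi_{33} = -0.1860

The PACF at lag k is phi_{kk}, the last component of the solution
to the Yule-Walker system G_k phi = r_k where
  (G_k)_{ij} = rho(|i - j|), (r_k)_i = rho(i), i,j = 1..k.
Equivalently, Durbin-Levinson gives phi_{kk} iteratively:
  phi_{11} = rho(1)
  phi_{kk} = [rho(k) - sum_{j=1..k-1} phi_{k-1,j} rho(k-j)]
            / [1 - sum_{j=1..k-1} phi_{k-1,j} rho(j)],
  phi_{k,j} = phi_{k-1,j} - phi_{kk} phi_{k-1,k-j},  j = 1..k-1.
Step k = 1:
  phi_11 = rho(1) = -0.7048.
Step k = 2:
  phi_22 = [rho(2) - phi_11 rho(1)] / [1 - phi_11 rho(1)] = [0.6859 - (-0.7048)(-0.7048)] / [1 - (-0.7048)(-0.7048)]
         = 0.18915696 / 0.50325696 = 0.375866.
  Update: phi_21 = phi_11 - phi_22 phi_11 = -0.7048 - (0.375866)(-0.7048) = -0.43989.
Step k = 3:
  phi_33 = [rho(3) - phi_21 rho(2) - phi_22 rho(1)] / [1 - phi_21 rho(1) - phi_22 rho(2)]
    numerator   = -0.647 - (-0.43989)(0.6859) - (0.375866)(-0.7048) = -0.08036943
    denominator = 1 - (-0.43989)(-0.7048) - (0.375866)(0.6859) = 0.43215937
  phi_33 = -0.08036943 / 0.43215937 = -0.186.
Therefore phi_{33} = -0.1860.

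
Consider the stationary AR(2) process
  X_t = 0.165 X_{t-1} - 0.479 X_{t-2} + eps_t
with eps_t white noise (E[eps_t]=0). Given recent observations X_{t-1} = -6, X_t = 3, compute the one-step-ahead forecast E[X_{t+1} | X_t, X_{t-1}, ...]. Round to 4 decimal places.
E[X_{t+1} \mid \mathcal F_t] = 3.3690

For an AR(p) model X_t = c + sum_i phi_i X_{t-i} + eps_t, the
one-step-ahead conditional mean is
  E[X_{t+1} | X_t, ...] = c + sum_i phi_i X_{t+1-i}.
Substitute known values:
  E[X_{t+1} | ...] = (0.165) * (3) + (-0.479) * (-6)
                   = 3.3690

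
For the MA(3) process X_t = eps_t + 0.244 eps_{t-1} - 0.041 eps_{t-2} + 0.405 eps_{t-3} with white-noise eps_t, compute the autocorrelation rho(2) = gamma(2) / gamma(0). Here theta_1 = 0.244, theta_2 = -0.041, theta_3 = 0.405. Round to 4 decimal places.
\rho(2) = 0.0472

For an MA(q) process with theta_0 = 1, the autocovariance is
  gamma(k) = sigma^2 * sum_{i=0..q-k} theta_i * theta_{i+k},
and rho(k) = gamma(k) / gamma(0). Sigma^2 cancels.
  numerator   = (1)*(-0.041) + (0.244)*(0.405) = 0.05782.
  denominator = (1)^2 + (0.244)^2 + (-0.041)^2 + (0.405)^2 = 1.225242.
  rho(2) = 0.05782 / 1.225242 = 0.0472.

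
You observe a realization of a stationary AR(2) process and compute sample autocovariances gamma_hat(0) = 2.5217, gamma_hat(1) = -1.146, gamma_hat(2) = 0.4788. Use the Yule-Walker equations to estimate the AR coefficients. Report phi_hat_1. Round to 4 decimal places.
\hat\phi_{1} = -0.4640

The Yule-Walker equations for an AR(p) process read, in matrix form,
  Gamma_p phi = r_p,   with   (Gamma_p)_{ij} = gamma(|i - j|),
                       (r_p)_i = gamma(i),   i,j = 1..p.
Substitute the sample gammas (Toeplitz matrix and right-hand side of size 2):
  Gamma_p = [[2.5217, -1.146], [-1.146, 2.5217]]
  r_p     = [-1.146, 0.4788]
Written out:
  2.5217 phi_1 - 1.146 phi_2 = -1.146
  -1.146 phi_1 + 2.5217 phi_2 = 0.4788
Solve by Cramer's rule:
  det = gamma(0)^2 - gamma(1)^2 = (2.5217)^2 - (-1.146)^2 = 6.35897089 - 1.313316 = 5.04565489
  phi_hat_1 = [gamma(1) gamma(0) - gamma(1) gamma(2)] / det = [(-1.146)(2.5217) - (-1.146)(0.4788)] / 5.04565489 = -2.3411634 / 5.04565489 = -0.464
  phi_hat_2 = [gamma(0) gamma(2) - gamma(1)^2] / det = [(2.5217)(0.4788) - (-1.146)^2] / 5.04565489 = -0.10592604 / 5.04565489 = -0.021
So phi_hat = [-0.4640, -0.0210].
Therefore phi_hat_1 = -0.4640.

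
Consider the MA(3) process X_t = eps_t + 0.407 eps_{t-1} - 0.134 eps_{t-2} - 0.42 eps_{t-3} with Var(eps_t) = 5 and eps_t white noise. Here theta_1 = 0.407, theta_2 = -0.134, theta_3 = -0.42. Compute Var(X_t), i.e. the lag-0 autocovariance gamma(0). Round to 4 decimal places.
\gamma(0) = 6.8000

For an MA(q) process X_t = eps_t + sum_i theta_i eps_{t-i} with
Var(eps_t) = sigma^2, the variance is
  gamma(0) = sigma^2 * (1 + sum_i theta_i^2).
  sum_i theta_i^2 = (0.407)^2 + (-0.134)^2 + (-0.42)^2 = 0.165649 + 0.017956 + 0.1764 = 0.360005.
  gamma(0) = 5 * (1 + 0.360005) = 5 * 1.360005 = 6.800025, which rounds to 6.8000.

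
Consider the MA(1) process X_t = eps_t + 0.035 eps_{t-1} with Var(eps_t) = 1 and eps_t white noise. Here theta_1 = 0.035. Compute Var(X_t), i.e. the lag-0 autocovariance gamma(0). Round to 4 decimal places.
\gamma(0) = 1.0012

For an MA(q) process X_t = eps_t + sum_i theta_i eps_{t-i} with
Var(eps_t) = sigma^2, the variance is
  gamma(0) = sigma^2 * (1 + sum_i theta_i^2).
  sum_i theta_i^2 = (0.035)^2 = 0.001225.
  gamma(0) = 1 * (1 + 0.001225) = 1 * 1.001225 = 1.001225, which rounds to 1.0012.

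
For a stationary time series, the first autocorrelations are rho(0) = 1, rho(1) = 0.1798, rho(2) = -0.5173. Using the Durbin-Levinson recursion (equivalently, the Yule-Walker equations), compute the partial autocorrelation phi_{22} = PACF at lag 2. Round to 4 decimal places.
\phi_{22} = -0.5680

The PACF at lag k is phi_{kk}, the last component of the solution
to the Yule-Walker system G_k phi = r_k where
  (G_k)_{ij} = rho(|i - j|), (r_k)_i = rho(i), i,j = 1..k.
Equivalently, Durbin-Levinson gives phi_{kk} iteratively:
  phi_{11} = rho(1)
  phi_{kk} = [rho(k) - sum_{j=1..k-1} phi_{k-1,j} rho(k-j)]
            / [1 - sum_{j=1..k-1} phi_{k-1,j} rho(j)],
  phi_{k,j} = phi_{k-1,j} - phi_{kk} phi_{k-1,k-j},  j = 1..k-1.
Step k = 1:
  phi_11 = rho(1) = 0.1798.
Step k = 2:
  phi_22 = [rho(2) - phi_11 rho(1)] / [1 - phi_11 rho(1)] = [-0.5173 - (0.1798)(0.1798)] / [1 - (0.1798)(0.1798)]
         = -0.54962804 / 0.96767196 = -0.568.
Therefore phi_{22} = -0.5680.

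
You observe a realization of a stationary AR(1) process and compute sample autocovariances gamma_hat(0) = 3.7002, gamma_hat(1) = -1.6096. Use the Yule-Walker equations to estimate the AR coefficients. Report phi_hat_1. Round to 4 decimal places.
\hat\phi_{1} = -0.4350

The Yule-Walker equations for an AR(p) process read, in matrix form,
  Gamma_p phi = r_p,   with   (Gamma_p)_{ij} = gamma(|i - j|),
                       (r_p)_i = gamma(i),   i,j = 1..p.
Substitute the sample gammas (Toeplitz matrix and right-hand side of size 1):
  Gamma_p = [[3.7002]]
  r_p     = [-1.6096]
With p = 1 this is the single equation gamma(0) phi_1 = gamma(1):
  phi_hat_1 = gamma(1) / gamma(0) = -1.6096 / 3.7002 = -0.4350.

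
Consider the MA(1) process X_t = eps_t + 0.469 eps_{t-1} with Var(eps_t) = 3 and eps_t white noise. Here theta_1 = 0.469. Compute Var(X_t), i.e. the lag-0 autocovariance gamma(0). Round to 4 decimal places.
\gamma(0) = 3.6599

For an MA(q) process X_t = eps_t + sum_i theta_i eps_{t-i} with
Var(eps_t) = sigma^2, the variance is
  gamma(0) = sigma^2 * (1 + sum_i theta_i^2).
  sum_i theta_i^2 = (0.469)^2 = 0.219961.
  gamma(0) = 3 * (1 + 0.219961) = 3 * 1.219961 = 3.659883, which rounds to 3.6599.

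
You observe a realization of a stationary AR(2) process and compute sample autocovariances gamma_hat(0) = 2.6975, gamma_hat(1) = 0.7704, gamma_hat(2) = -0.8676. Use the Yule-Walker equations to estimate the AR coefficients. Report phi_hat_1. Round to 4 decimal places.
\hat\phi_{1} = 0.4110

The Yule-Walker equations for an AR(p) process read, in matrix form,
  Gamma_p phi = r_p,   with   (Gamma_p)_{ij} = gamma(|i - j|),
                       (r_p)_i = gamma(i),   i,j = 1..p.
Substitute the sample gammas (Toeplitz matrix and right-hand side of size 2):
  Gamma_p = [[2.6975, 0.7704], [0.7704, 2.6975]]
  r_p     = [0.7704, -0.8676]
Written out:
  2.6975 phi_1 + 0.7704 phi_2 = 0.7704
  0.7704 phi_1 + 2.6975 phi_2 = -0.8676
Solve by Cramer's rule:
  det = gamma(0)^2 - gamma(1)^2 = (2.6975)^2 - (0.7704)^2 = 7.27650625 - 0.59351616 = 6.68299009
  phi_hat_1 = [gamma(1) gamma(0) - gamma(1) gamma(2)] / det = [(0.7704)(2.6975) - (0.7704)(-0.8676)] / 6.68299009 = 2.74655304 / 6.68299009 = 0.411
  phi_hat_2 = [gamma(0) gamma(2) - gamma(1)^2] / det = [(2.6975)(-0.8676) - (0.7704)^2] / 6.68299009 = -2.93386716 / 6.68299009 = -0.439
So phi_hat = [0.4110, -0.4390].
Therefore phi_hat_1 = 0.4110.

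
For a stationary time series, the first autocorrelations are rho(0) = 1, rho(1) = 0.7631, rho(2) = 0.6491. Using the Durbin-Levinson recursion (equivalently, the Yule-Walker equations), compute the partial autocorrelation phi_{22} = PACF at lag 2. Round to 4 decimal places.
\phi_{22} = 0.1599

The PACF at lag k is phi_{kk}, the last component of the solution
to the Yule-Walker system G_k phi = r_k where
  (G_k)_{ij} = rho(|i - j|), (r_k)_i = rho(i), i,j = 1..k.
Equivalently, Durbin-Levinson gives phi_{kk} iteratively:
  phi_{11} = rho(1)
  phi_{kk} = [rho(k) - sum_{j=1..k-1} phi_{k-1,j} rho(k-j)]
            / [1 - sum_{j=1..k-1} phi_{k-1,j} rho(j)],
  phi_{k,j} = phi_{k-1,j} - phi_{kk} phi_{k-1,k-j},  j = 1..k-1.
Step k = 1:
  phi_11 = rho(1) = 0.7631.
Step k = 2:
  phi_22 = [rho(2) - phi_11 rho(1)] / [1 - phi_11 rho(1)] = [0.6491 - (0.7631)(0.7631)] / [1 - (0.7631)(0.7631)]
         = 0.06677839 / 0.41767839 = 0.1599.
Therefore phi_{22} = 0.1599.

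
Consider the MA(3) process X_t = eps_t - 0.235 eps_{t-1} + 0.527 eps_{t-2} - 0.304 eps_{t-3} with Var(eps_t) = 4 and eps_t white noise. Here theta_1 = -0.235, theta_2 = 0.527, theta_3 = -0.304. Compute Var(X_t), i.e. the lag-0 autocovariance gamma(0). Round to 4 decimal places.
\gamma(0) = 5.7015

For an MA(q) process X_t = eps_t + sum_i theta_i eps_{t-i} with
Var(eps_t) = sigma^2, the variance is
  gamma(0) = sigma^2 * (1 + sum_i theta_i^2).
  sum_i theta_i^2 = (-0.235)^2 + (0.527)^2 + (-0.304)^2 = 0.055225 + 0.277729 + 0.092416 = 0.42537.
  gamma(0) = 4 * (1 + 0.42537) = 4 * 1.42537 = 5.70148, which rounds to 5.7015.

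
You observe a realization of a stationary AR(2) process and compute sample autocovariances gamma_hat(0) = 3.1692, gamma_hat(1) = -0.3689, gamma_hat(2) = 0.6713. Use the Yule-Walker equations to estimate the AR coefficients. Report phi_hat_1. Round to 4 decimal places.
\hat\phi_{1} = -0.0930

The Yule-Walker equations for an AR(p) process read, in matrix form,
  Gamma_p phi = r_p,   with   (Gamma_p)_{ij} = gamma(|i - j|),
                       (r_p)_i = gamma(i),   i,j = 1..p.
Substitute the sample gammas (Toeplitz matrix and right-hand side of size 2):
  Gamma_p = [[3.1692, -0.3689], [-0.3689, 3.1692]]
  r_p     = [-0.3689, 0.6713]
Written out:
  3.1692 phi_1 - 0.3689 phi_2 = -0.3689
  -0.3689 phi_1 + 3.1692 phi_2 = 0.6713
Solve by Cramer's rule:
  det = gamma(0)^2 - gamma(1)^2 = (3.1692)^2 - (-0.3689)^2 = 10.04382864 - 0.13608721 = 9.90774143
  phi_hat_1 = [gamma(1) gamma(0) - gamma(1) gamma(2)] / det = [(-0.3689)(3.1692) - (-0.3689)(0.6713)] / 9.90774143 = -0.92147531 / 9.90774143 = -0.093
  phi_hat_2 = [gamma(0) gamma(2) - gamma(1)^2] / det = [(3.1692)(0.6713) - (-0.3689)^2] / 9.90774143 = 1.99139675 / 9.90774143 = 0.201
So phi_hat = [-0.0930, 0.2010].
Therefore phi_hat_1 = -0.0930.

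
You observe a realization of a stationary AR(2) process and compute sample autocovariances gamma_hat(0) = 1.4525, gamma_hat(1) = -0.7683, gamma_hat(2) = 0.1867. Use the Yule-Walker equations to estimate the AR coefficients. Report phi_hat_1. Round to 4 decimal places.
\hat\phi_{1} = -0.6400

The Yule-Walker equations for an AR(p) process read, in matrix form,
  Gamma_p phi = r_p,   with   (Gamma_p)_{ij} = gamma(|i - j|),
                       (r_p)_i = gamma(i),   i,j = 1..p.
Substitute the sample gammas (Toeplitz matrix and right-hand side of size 2):
  Gamma_p = [[1.4525, -0.7683], [-0.7683, 1.4525]]
  r_p     = [-0.7683, 0.1867]
Written out:
  1.4525 phi_1 - 0.7683 phi_2 = -0.7683
  -0.7683 phi_1 + 1.4525 phi_2 = 0.1867
Solve by Cramer's rule:
  det = gamma(0)^2 - gamma(1)^2 = (1.4525)^2 - (-0.7683)^2 = 2.10975625 - 0.59028489 = 1.51947136
  phi_hat_1 = [gamma(1) gamma(0) - gamma(1) gamma(2)] / det = [(-0.7683)(1.4525) - (-0.7683)(0.1867)] / 1.51947136 = -0.97251414 / 1.51947136 = -0.64
  phi_hat_2 = [gamma(0) gamma(2) - gamma(1)^2] / det = [(1.4525)(0.1867) - (-0.7683)^2] / 1.51947136 = -0.31910314 / 1.51947136 = -0.21
So phi_hat = [-0.6400, -0.2100].
Therefore phi_hat_1 = -0.6400.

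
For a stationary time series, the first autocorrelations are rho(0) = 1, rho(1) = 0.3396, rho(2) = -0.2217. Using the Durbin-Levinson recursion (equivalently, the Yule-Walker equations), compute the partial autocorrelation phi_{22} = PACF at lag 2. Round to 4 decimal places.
\phi_{22} = -0.3810

The PACF at lag k is phi_{kk}, the last component of the solution
to the Yule-Walker system G_k phi = r_k where
  (G_k)_{ij} = rho(|i - j|), (r_k)_i = rho(i), i,j = 1..k.
Equivalently, Durbin-Levinson gives phi_{kk} iteratively:
  phi_{11} = rho(1)
  phi_{kk} = [rho(k) - sum_{j=1..k-1} phi_{k-1,j} rho(k-j)]
            / [1 - sum_{j=1..k-1} phi_{k-1,j} rho(j)],
  phi_{k,j} = phi_{k-1,j} - phi_{kk} phi_{k-1,k-j},  j = 1..k-1.
Step k = 1:
  phi_11 = rho(1) = 0.3396.
Step k = 2:
  phi_22 = [rho(2) - phi_11 rho(1)] / [1 - phi_11 rho(1)] = [-0.2217 - (0.3396)(0.3396)] / [1 - (0.3396)(0.3396)]
         = -0.33702816 / 0.88467184 = -0.381.
Therefore phi_{22} = -0.3810.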